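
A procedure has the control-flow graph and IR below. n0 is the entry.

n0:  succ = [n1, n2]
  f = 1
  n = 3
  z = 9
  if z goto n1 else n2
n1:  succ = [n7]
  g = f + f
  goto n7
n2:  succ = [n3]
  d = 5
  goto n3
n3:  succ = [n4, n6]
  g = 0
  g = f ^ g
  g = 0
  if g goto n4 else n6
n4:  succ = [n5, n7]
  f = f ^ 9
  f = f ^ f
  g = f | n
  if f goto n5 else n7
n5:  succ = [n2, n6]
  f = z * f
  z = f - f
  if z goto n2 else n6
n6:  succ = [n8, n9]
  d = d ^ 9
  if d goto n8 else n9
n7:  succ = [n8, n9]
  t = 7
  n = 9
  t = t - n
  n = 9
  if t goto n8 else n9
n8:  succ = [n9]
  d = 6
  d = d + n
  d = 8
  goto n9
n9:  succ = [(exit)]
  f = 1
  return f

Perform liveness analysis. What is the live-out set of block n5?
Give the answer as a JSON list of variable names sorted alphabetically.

Answer: ["d", "f", "n", "z"]

Derivation:
Block summaries:
  n0: {f,n,z} / ∅
  n1: {g} / {f}
  n2: {d} / ∅
  n3: {g} / {f}
  n4: {f,g} / {f,n}
  n5: {f,z} / {f,z}
  n6: {d} / {d}
  n7: {n,t} / ∅
  n8: {d} / {n}
  n9: {f} / ∅

Backward fixpoint:
  n0 li=∅ lo={f,n,z}
  n1 li={f} lo=∅
  n2 li={f,n,z} lo={d,f,n,z}
  n3 li={d,f,n,z} lo={d,f,n,z}
  n4 li={d,f,n,z} lo={d,f,n,z}
  n5 li={d,f,n,z} lo={d,f,n,z}
  n6 li={d,n} lo={n}
  n7 li=∅ lo={n}
  n8 li={n} lo=∅
  n9 li=∅ lo=∅

live-out(n5) = ["d", "f", "n", "z"]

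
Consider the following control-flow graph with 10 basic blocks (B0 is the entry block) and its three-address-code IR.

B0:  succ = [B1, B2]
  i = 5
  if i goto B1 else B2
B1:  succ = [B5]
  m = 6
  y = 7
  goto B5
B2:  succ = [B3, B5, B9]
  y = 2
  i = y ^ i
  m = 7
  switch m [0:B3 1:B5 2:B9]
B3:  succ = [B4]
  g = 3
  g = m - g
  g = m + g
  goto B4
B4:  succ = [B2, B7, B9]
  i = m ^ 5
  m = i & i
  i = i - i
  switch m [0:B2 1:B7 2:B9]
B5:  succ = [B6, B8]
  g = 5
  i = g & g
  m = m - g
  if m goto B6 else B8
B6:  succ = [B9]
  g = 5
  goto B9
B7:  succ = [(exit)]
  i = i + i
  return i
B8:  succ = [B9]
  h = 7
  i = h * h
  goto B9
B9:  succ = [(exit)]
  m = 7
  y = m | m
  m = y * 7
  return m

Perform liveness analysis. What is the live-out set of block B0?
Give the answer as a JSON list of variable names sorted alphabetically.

Answer: ["i"]

Analysis:
def/use:
  B0 def {i} use ∅
  B1 def {m,y} use ∅
  B2 def {i,m,y} use {i}
  B3 def {g} use {m}
  B4 def {i,m} use {m}
  B5 def {g,i,m} use {m}
  B6 def {g} use ∅
  B7 def {i} use {i}
  B8 def {h,i} use ∅
  B9 def {m,y} use ∅

Liveness:
  B0 li=∅ lo={i}
  B1 li=∅ lo={m}
  B2 li={i} lo={m}
  B3 li={m} lo={m}
  B4 li={m} lo={i}
  B5 li={m} lo=∅
  B6 li=∅ lo=∅
  B7 li={i} lo=∅
  B8 li=∅ lo=∅
  B9 li=∅ lo=∅

live-out(B0) = ["i"]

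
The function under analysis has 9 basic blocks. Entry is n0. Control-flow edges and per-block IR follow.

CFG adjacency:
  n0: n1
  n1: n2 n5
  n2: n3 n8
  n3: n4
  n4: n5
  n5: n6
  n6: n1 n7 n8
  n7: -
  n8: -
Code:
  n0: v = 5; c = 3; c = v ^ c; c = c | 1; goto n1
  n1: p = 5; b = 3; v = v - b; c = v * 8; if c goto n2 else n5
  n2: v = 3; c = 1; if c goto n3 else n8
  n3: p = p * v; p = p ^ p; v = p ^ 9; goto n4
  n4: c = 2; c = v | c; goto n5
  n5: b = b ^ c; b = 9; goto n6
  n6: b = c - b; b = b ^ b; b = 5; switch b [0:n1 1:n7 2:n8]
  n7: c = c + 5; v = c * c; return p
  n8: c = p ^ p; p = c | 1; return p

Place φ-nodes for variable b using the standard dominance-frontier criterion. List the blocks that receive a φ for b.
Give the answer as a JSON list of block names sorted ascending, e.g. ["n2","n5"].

Answer: ["n1", "n8"]

Analysis:
idom tree: n1←n0 n2←n1 n3←n2 n4←n3 n5←n1 n6←n5 n7←n6 n8←n1
Dom at joins:
  n1: preds {n0,n6}: {n0} ∩ {n0,n1,n5,n6} = {n0}; idom=n0
  n5: preds {n1,n4}: {n0,n1} ∩ {n0,n1,n2,n3,n4} = {n0,n1}; idom=n1
  n8: preds {n2,n6}: {n0,n1,n2} ∩ {n0,n1,n5,n6} = {n0,n1}; idom=n1

DF walk-up:
  join n1 pred n0: · stop@n0
  join n1 pred n6: n6→n5→n1 stop@n0
  join n5 pred n1: · stop@n1
  join n5 pred n4: n4→n3→n2 stop@n1
  join n8 pred n2: n2 stop@n1
  join n8 pred n6: n6→n5 stop@n1
  DF(n0)=∅
  DF(n1)={n1}
  DF(n2)={n5,n8}
  DF(n3)={n5}
  DF(n4)={n5}
  DF(n5)={n1,n8}
  DF(n6)={n1,n8}
  DF(n7)=∅
  DF(n8)=∅

φ for b: defs {n1,n5,n6}
  DF⁺ = {n1,n8}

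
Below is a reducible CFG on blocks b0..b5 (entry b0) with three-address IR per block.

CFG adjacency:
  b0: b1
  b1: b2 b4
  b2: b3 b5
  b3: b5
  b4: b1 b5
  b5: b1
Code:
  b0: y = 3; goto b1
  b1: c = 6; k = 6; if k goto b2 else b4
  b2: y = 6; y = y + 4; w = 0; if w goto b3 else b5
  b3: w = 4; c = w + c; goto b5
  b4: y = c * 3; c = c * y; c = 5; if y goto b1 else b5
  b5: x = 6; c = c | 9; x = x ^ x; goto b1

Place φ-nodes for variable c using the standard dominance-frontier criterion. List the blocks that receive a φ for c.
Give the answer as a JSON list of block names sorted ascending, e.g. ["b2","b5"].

Answer: ["b1", "b5"]

Analysis:
idom tree: b1←b0 b2←b1 b3←b2 b4←b1 b5←b1
Dom at joins:
  b1: preds {b0,b4,b5}: {b0} ∩ {b0,b1,b4} ∩ {b0,b1,b5} = {b0}; idom=b0
  b5: preds {b2,b3,b4}: {b0,b1,b2} ∩ {b0,b1,b2,b3} ∩ {b0,b1,b4} = {b0,b1}; idom=b1

Frontier:
  join b1 pred b0: · stop@b0
  join b1 pred b4: b4→b1 stop@b0
  join b1 pred b5: b5→b1 stop@b0
  join b5 pred b2: b2 stop@b1
  join b5 pred b3: b3→b2 stop@b1
  join b5 pred b4: b4 stop@b1
  DF(b0)=∅
  DF(b1)={b1}
  DF(b2)={b5}
  DF(b3)={b5}
  DF(b4)={b1,b5}
  DF(b5)={b1}

φ for c: defs {b1,b3,b4,b5}
  DF⁺ = {b1,b5}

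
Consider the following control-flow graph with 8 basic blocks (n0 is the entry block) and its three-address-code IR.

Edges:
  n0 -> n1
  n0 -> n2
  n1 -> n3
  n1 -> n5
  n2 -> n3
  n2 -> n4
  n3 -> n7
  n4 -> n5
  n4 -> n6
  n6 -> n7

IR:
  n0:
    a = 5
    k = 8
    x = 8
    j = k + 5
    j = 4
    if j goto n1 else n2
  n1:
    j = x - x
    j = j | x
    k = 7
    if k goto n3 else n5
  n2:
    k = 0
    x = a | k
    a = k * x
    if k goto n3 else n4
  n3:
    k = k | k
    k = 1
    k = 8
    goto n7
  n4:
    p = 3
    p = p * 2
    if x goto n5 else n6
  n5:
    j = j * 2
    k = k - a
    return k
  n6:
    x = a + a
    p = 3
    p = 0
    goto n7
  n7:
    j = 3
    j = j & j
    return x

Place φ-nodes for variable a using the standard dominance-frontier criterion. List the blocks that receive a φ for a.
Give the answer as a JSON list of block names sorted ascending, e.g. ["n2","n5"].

idom tree: n1←n0 n2←n0 n3←n0 n4←n2 n5←n0 n6←n4 n7←n0
Dom∩ at merges:
  n3: preds {n1,n2}: {n0,n1} ∩ {n0,n2} = {n0}; idom=n0
  n5: preds {n1,n4}: {n0,n1} ∩ {n0,n2,n4} = {n0}; idom=n0
  n7: preds {n3,n6}: {n0,n3} ∩ {n0,n2,n4,n6} = {n0}; idom=n0

DF derivation:
  n3←n1: walk n1 to n0
  n3←n2: walk n2 to n0
  n5←n1: walk n1 to n0
  n5←n4: walk n4→n2 to n0
  n7←n3: walk n3 to n0
  n7←n6: walk n6→n4→n2 to n0
  n0 → ∅
  n1 → {n3,n5}
  n2 → {n3,n5,n7}
  n3 → {n7}
  n4 → {n5,n7}
  n5 → ∅
  n6 → {n7}
  n7 → ∅

φ for a: defs {n0,n2}
  DF⁺ = {n3,n5,n7}

Answer: ["n3", "n5", "n7"]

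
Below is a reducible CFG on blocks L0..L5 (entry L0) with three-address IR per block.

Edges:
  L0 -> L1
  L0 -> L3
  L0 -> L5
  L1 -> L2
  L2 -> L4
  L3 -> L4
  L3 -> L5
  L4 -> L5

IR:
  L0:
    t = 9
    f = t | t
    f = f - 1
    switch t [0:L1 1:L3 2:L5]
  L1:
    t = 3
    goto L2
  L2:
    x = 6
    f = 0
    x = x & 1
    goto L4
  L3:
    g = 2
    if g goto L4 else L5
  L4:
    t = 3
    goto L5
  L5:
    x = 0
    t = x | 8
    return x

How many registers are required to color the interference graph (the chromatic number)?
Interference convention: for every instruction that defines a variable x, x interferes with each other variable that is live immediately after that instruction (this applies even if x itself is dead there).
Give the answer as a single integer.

Block summaries:
  L0 def {f,t} use ∅
  L1 def {t} use ∅
  L2 def {f,x} use ∅
  L3 def {g} use ∅
  L4 def {t} use ∅
  L5 def {t,x} use ∅

Backward fixpoint:
  L0 li=∅ lo=∅
  L1 li=∅ lo=∅
  L2 li=∅ lo=∅
  L3 li=∅ lo=∅
  L4 li=∅ lo=∅
  L5 li=∅ lo=∅

Conflict graph:
  f↔{t,x}
  g↔∅
  t↔{f,x}
  x↔{f,t}

Registers:
  {f,t,x} pairwise interfere (3-clique) ⇒ χ ≥ 3
  3-colouring: c0={f,g}  c1={t}  c2={x}
  χ = 3

Answer: 3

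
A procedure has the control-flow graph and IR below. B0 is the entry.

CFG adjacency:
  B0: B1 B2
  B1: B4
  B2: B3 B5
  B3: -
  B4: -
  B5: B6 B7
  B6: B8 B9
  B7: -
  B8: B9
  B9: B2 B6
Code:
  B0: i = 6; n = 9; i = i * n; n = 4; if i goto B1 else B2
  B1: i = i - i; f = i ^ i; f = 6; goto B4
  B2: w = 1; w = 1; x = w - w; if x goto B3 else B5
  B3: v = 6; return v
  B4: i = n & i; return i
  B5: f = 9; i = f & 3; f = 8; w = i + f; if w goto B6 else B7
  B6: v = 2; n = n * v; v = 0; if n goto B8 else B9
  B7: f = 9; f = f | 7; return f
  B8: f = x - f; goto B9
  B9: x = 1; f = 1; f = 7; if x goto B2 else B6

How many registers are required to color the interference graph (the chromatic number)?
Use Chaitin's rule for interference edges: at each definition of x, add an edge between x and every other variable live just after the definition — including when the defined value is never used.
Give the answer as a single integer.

Block summaries:
  B0: def={i,n} ue=∅
  B1: def={f,i} ue={i}
  B2: def={w,x} ue=∅
  B3: def={v} ue=∅
  B4: def={i} ue={i,n}
  B5: def={f,i,w} ue=∅
  B6: def={n,v} ue={n}
  B7: def={f} ue=∅
  B8: def={f} ue={f,x}
  B9: def={f,x} ue=∅

Live sets:
  B0: in=∅ out={i,n}
  B1: in={i,n} out={i,n}
  B2: in={n} out={n,x}
  B3: in=∅ out=∅
  B4: in={i,n} out=∅
  B5: in={n,x} out={f,n,x}
  B6: in={f,n,x} out={f,n,x}
  B7: in=∅ out=∅
  B8: in={f,n,x} out={n}
  B9: in={n} out={f,n,x}

Conflict graph:
  f — {i,n,v,w,x}
  i — {f,n,x}
  n — {f,i,v,w,x}
  v — {f,n,x}
  w — {f,n,x}
  x — {f,i,n,v,w}

Registers:
  lower bound: {f,i,n,x} mutually conflict ⇒ χ ≥ 4
  4-colouring: c0={f}  c1={n}  c2={x}  c3={i,v,w}
  χ = 4

Answer: 4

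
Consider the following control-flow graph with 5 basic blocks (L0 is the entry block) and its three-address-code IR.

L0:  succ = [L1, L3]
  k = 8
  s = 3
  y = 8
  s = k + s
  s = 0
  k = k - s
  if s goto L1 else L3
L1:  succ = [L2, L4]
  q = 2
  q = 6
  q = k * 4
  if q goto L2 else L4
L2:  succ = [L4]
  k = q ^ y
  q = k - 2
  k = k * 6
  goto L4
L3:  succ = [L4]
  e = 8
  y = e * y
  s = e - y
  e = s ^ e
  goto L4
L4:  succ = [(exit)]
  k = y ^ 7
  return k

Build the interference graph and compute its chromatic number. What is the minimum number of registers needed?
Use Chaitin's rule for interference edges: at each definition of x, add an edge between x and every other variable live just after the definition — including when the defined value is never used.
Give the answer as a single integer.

Per-block:
  L0 def {k,s,y} use ∅
  L1 def {q} use {k}
  L2 def {k,q} use {q,y}
  L3 def {e,s,y} use {y}
  L4 def {k} use {y}

Liveness:
  L0: in=∅ out={k,y}
  L1: in={k,y} out={q,y}
  L2: in={q,y} out={y}
  L3: in={y} out={y}
  L4: in={y} out=∅

Conflict graph:
  e: {s,y}
  k: {q,s,y}
  q: {k,y}
  s: {e,k,y}
  y: {e,k,q,s}

Colouring:
  {e,s,y} pairwise interfere (3-clique) ⇒ χ ≥ 3
  3-colouring: r0={y}  r1={e,k}  r2={q,s}
  χ = 3

Answer: 3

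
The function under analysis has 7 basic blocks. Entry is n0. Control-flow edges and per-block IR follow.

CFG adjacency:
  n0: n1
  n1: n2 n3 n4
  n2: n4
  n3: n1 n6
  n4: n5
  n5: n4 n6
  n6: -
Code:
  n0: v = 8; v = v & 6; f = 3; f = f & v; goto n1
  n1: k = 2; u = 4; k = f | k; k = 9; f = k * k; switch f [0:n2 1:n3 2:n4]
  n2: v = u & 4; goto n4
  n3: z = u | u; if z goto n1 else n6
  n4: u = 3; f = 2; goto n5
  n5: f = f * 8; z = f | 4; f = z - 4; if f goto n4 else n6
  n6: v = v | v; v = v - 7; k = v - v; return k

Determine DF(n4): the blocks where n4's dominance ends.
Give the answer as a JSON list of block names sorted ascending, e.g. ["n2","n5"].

idom tree: n1←n0 n2←n1 n3←n1 n4←n1 n5←n4 n6←n1
Join-block Dom:
  n1: preds {n0,n3}: {n0} ∩ {n0,n1,n3} = {n0}; idom=n0
  n4: preds {n1,n2,n5}: {n0,n1} ∩ {n0,n1,n2} ∩ {n0,n1,n4,n5} = {n0,n1}; idom=n1
  n6: preds {n3,n5}: {n0,n1,n3} ∩ {n0,n1,n4,n5} = {n0,n1}; idom=n1

Frontier:
  n1←n0: walk · to n0
  n1←n3: walk n3→n1 to n0
  n4←n1: walk · to n1
  n4←n2: walk n2 to n1
  n4←n5: walk n5→n4 to n1
  n6←n3: walk n3 to n1
  n6←n5: walk n5→n4 to n1
  DF(n0)=∅
  DF(n1)={n1}
  DF(n2)={n4}
  DF(n3)={n1,n6}
  DF(n4)={n4,n6}
  DF(n5)={n4,n6}
  DF(n6)=∅

DF(n4) = ["n4", "n6"]

Answer: ["n4", "n6"]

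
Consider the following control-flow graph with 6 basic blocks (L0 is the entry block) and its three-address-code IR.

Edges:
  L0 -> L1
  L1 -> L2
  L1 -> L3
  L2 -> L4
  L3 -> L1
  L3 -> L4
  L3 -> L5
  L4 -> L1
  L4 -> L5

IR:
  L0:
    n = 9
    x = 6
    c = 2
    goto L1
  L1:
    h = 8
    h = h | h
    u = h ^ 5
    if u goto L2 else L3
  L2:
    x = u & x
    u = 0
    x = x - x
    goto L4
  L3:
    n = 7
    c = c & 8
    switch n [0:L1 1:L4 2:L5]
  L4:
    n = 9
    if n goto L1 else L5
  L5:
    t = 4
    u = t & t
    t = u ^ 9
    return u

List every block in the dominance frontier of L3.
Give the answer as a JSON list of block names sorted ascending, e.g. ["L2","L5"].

idom tree: L1←L0 L2←L1 L3←L1 L4←L1 L5←L1
Dom at joins:
  L1: preds {L0,L3,L4}: {L0} ∩ {L0,L1,L3} ∩ {L0,L1,L4} = {L0}; idom=L0
  L4: preds {L2,L3}: {L0,L1,L2} ∩ {L0,L1,L3} = {L0,L1}; idom=L1
  L5: preds {L3,L4}: {L0,L1,L3} ∩ {L0,L1,L4} = {L0,L1}; idom=L1

DF derivation:
  join L1 pred L0: · stop@L0
  join L1 pred L3: L3→L1 stop@L0
  join L1 pred L4: L4→L1 stop@L0
  join L4 pred L2: L2 stop@L1
  join L4 pred L3: L3 stop@L1
  join L5 pred L3: L3 stop@L1
  join L5 pred L4: L4 stop@L1
  L0: DF=∅
  L1: DF={L1}
  L2: DF={L4}
  L3: DF={L1,L4,L5}
  L4: DF={L1,L5}
  L5: DF=∅

DF(L3) = ["L1", "L4", "L5"]

Answer: ["L1", "L4", "L5"]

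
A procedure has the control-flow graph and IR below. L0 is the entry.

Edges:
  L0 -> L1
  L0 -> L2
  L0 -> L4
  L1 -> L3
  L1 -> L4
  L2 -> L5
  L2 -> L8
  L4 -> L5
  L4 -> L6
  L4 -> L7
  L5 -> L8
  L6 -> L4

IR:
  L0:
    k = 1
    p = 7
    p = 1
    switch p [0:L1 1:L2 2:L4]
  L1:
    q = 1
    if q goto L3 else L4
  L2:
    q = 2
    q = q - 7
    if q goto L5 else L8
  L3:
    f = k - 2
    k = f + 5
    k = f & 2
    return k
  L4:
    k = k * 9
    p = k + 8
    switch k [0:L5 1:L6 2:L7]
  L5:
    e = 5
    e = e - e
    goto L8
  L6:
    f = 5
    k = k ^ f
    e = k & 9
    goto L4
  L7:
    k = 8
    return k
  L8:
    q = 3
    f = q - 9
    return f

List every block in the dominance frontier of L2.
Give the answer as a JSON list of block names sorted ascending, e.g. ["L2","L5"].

Answer: ["L5", "L8"]

Working:
idom tree: L1←L0 L2←L0 L3←L1 L4←L0 L5←L0 L6←L4 L7←L4 L8←L0
Dom at joins:
  L4: preds {L0,L1,L6}: {L0} ∩ {L0,L1} ∩ {L0,L4,L6} = {L0}; idom=L0
  L5: preds {L2,L4}: {L0,L2} ∩ {L0,L4} = {L0}; idom=L0
  L8: preds {L2,L5}: {L0,L2} ∩ {L0,L5} = {L0}; idom=L0

DF walk-up:
  join L4 pred L0: · stop@L0
  join L4 pred L1: L1 stop@L0
  join L4 pred L6: L6→L4 stop@L0
  join L5 pred L2: L2 stop@L0
  join L5 pred L4: L4 stop@L0
  join L8 pred L2: L2 stop@L0
  join L8 pred L5: L5 stop@L0
  L0 → ∅
  L1 → {L4}
  L2 → {L5,L8}
  L3 → ∅
  L4 → {L4,L5}
  L5 → {L8}
  L6 → {L4}
  L7 → ∅
  L8 → ∅

DF(L2) = ["L5", "L8"]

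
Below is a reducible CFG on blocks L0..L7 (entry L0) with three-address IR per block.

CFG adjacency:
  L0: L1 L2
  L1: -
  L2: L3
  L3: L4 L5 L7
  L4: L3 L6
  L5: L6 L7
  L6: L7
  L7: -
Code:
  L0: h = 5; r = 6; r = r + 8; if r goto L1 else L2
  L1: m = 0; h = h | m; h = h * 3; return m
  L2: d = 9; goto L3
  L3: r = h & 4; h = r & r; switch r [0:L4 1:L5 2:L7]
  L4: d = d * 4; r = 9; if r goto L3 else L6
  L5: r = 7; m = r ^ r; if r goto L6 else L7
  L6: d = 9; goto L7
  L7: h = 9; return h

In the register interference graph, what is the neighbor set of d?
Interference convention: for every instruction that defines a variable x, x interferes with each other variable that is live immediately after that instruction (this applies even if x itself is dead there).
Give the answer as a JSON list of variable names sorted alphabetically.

Answer: ["h", "r"]

Derivation:
Block summaries:
  L0: {h,r} / ∅
  L1: {h,m} / {h}
  L2: {d} / ∅
  L3: {h,r} / {h}
  L4: {d,r} / {d}
  L5: {m,r} / ∅
  L6: {d} / ∅
  L7: {h} / ∅

Liveness:
  L0 li=∅ lo={h}
  L1 li={h} lo=∅
  L2 li={h} lo={d,h}
  L3 li={d,h} lo={d,h}
  L4 li={d,h} lo={d,h}
  L5 li=∅ lo=∅
  L6 li=∅ lo=∅
  L7 li=∅ lo=∅

Interference:
  d: {h,r}
  h: {d,m,r}
  m: {h,r}
  r: {d,h,m}

N(d) = ["h", "r"]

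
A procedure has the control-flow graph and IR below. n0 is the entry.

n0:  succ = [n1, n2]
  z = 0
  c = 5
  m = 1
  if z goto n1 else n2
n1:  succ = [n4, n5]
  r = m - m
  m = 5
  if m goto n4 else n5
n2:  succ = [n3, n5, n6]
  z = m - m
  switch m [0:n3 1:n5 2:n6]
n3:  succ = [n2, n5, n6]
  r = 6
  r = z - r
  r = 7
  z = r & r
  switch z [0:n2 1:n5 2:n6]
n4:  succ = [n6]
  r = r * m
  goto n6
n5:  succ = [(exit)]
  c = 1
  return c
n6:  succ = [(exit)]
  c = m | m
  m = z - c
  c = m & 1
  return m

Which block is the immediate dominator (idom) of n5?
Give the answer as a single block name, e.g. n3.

Answer: n0

Derivation:
idom tree: n1←n0 n2←n0 n3←n2 n4←n1 n5←n0 n6←n0
Dom∩ at merges:
  n2: preds {n0,n3}: {n0} ∩ {n0,n2,n3} = {n0}; idom=n0
  n5: preds {n1,n2,n3}: {n0,n1} ∩ {n0,n2} ∩ {n0,n2,n3} = {n0}; idom=n0
  n6: preds {n2,n3,n4}: {n0,n2} ∩ {n0,n2,n3} ∩ {n0,n1,n4} = {n0}; idom=n0

idom(n5) = n0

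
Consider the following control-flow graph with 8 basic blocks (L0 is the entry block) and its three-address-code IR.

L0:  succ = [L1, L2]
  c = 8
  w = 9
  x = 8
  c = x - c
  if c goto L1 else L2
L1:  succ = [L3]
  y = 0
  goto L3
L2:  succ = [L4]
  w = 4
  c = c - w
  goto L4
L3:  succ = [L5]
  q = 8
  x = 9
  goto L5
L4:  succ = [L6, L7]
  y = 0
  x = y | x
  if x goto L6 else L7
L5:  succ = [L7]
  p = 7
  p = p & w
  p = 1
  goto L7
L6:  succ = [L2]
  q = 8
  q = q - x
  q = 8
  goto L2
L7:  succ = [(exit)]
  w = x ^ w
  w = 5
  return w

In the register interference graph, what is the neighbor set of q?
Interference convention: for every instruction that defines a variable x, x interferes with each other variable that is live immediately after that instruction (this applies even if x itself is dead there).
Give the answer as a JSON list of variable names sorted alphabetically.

Answer: ["c", "w", "x"]

Working:
def/use:
  L0: def={c,w,x} ue=∅
  L1: def={y} ue=∅
  L2: def={c,w} ue={c}
  L3: def={q,x} ue=∅
  L4: def={x,y} ue={x}
  L5: def={p} ue={w}
  L6: def={q} ue={x}
  L7: def={w} ue={w,x}

Live sets:
  live L0: ∅→{c,w,x}
  live L1: {w}→{w}
  live L2: {c,x}→{c,w,x}
  live L3: {w}→{w,x}
  live L4: {c,w,x}→{c,w,x}
  live L5: {w,x}→{w,x}
  live L6: {c,x}→{c,x}
  live L7: {w,x}→∅

Interference:
  c↔{q,w,x,y}
  p↔{w,x}
  q↔{c,w,x}
  w↔{c,p,q,x,y}
  x↔{c,p,q,w,y}
  y↔{c,w,x}

N(q) = ["c", "w", "x"]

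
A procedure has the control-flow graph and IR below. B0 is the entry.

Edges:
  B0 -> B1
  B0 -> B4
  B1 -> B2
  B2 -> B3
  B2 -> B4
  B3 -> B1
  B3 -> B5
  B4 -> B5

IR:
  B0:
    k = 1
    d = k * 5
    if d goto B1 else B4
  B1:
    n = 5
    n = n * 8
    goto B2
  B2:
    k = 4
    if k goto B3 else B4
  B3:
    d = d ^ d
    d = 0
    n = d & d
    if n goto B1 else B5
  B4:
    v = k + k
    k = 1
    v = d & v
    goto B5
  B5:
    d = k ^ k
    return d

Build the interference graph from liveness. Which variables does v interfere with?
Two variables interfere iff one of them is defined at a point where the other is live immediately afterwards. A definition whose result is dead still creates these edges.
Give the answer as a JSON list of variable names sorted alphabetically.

Block summaries:
  B0: def={d,k} ue=∅
  B1: def={n} ue=∅
  B2: def={k} ue=∅
  B3: def={d,n} ue={d}
  B4: def={k,v} ue={d,k}
  B5: def={d} ue={k}

Live sets:
  live B0: ∅→{d,k}
  live B1: {d}→{d}
  live B2: {d}→{d,k}
  live B3: {d,k}→{d,k}
  live B4: {d,k}→{k}
  live B5: {k}→∅

Interfere edges:
  d — {k,n,v}
  k — {d,n,v}
  n — {d,k}
  v — {d,k}

N(v) = ["d", "k"]

Answer: ["d", "k"]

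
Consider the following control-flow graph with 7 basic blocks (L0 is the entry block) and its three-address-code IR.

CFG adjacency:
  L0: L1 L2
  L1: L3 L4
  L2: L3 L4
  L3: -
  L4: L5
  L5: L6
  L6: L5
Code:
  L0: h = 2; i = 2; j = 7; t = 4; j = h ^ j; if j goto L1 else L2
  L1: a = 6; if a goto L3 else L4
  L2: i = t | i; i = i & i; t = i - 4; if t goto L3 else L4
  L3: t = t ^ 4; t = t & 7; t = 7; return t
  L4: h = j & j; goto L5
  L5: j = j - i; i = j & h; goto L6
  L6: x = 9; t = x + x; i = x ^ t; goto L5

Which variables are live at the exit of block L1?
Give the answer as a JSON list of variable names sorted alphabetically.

Per-block:
  L0: {h,i,j,t} / ∅
  L1: {a} / ∅
  L2: {i,t} / {i,t}
  L3: {t} / {t}
  L4: {h} / {j}
  L5: {i,j} / {h,i,j}
  L6: {i,t,x} / ∅

Backward fixpoint:
  L0: in=∅ out={i,j,t}
  L1: in={i,j,t} out={i,j,t}
  L2: in={i,j,t} out={i,j,t}
  L3: in={t} out=∅
  L4: in={i,j} out={h,i,j}
  L5: in={h,i,j} out={h,j}
  L6: in={h,j} out={h,i,j}

live-out(L1) = ["i", "j", "t"]

Answer: ["i", "j", "t"]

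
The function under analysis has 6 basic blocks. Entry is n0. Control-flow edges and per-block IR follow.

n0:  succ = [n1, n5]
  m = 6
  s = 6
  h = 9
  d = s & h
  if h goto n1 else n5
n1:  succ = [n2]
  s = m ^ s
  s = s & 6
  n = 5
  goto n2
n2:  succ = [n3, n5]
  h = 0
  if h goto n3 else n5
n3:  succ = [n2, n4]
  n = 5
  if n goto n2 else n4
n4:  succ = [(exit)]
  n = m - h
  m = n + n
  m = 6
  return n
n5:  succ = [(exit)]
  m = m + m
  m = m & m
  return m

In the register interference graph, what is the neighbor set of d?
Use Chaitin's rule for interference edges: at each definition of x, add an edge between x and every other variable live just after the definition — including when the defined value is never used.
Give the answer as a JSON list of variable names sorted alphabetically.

Answer: ["h", "m", "s"]

Derivation:
def/use:
  n0: def={d,h,m,s} ue=∅
  n1: def={n,s} ue={m,s}
  n2: def={h} ue=∅
  n3: def={n} ue=∅
  n4: def={m,n} ue={h,m}
  n5: def={m} ue={m}

Live sets:
  n0 li=∅ lo={m,s}
  n1 li={m,s} lo={m}
  n2 li={m} lo={h,m}
  n3 li={h,m} lo={h,m}
  n4 li={h,m} lo=∅
  n5 li={m} lo=∅

Interfere edges:
  d: {h,m,s}
  h: {d,m,n,s}
  m: {d,h,n,s}
  n: {h,m}
  s: {d,h,m}

N(d) = ["h", "m", "s"]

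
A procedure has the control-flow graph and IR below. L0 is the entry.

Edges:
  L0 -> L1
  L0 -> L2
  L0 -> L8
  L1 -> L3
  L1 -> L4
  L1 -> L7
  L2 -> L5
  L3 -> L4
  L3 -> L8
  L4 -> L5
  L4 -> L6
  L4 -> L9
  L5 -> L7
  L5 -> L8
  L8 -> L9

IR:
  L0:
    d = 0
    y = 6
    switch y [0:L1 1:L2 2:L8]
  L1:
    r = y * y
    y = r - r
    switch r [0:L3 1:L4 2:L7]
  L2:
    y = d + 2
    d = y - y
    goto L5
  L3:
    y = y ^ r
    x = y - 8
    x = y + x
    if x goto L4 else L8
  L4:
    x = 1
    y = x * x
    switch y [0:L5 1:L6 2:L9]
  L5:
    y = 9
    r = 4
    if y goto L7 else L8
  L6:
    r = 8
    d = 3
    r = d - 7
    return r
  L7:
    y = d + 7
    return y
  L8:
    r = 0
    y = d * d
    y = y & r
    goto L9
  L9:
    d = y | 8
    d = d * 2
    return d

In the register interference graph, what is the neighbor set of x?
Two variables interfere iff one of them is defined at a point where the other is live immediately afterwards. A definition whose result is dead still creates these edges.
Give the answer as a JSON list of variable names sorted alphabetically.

Answer: ["d", "y"]

Analysis:
Block summaries:
  L0: {d,y} / ∅
  L1: {r,y} / {y}
  L2: {d,y} / {d}
  L3: {x,y} / {r,y}
  L4: {x,y} / ∅
  L5: {r,y} / ∅
  L6: {d,r} / ∅
  L7: {y} / {d}
  L8: {r,y} / {d}
  L9: {d} / {y}

Live sets:
  live L0: ∅→{d,y}
  live L1: {d,y}→{d,r,y}
  live L2: {d}→{d}
  live L3: {d,r,y}→{d}
  live L4: {d}→{d,y}
  live L5: {d}→{d}
  live L6: ∅→∅
  live L7: {d}→∅
  live L8: {d}→{y}
  live L9: {y}→∅

Conflict graph:
  d↔{r,x,y}
  r↔{d,y}
  x↔{d,y}
  y↔{d,r,x}

N(x) = ["d", "y"]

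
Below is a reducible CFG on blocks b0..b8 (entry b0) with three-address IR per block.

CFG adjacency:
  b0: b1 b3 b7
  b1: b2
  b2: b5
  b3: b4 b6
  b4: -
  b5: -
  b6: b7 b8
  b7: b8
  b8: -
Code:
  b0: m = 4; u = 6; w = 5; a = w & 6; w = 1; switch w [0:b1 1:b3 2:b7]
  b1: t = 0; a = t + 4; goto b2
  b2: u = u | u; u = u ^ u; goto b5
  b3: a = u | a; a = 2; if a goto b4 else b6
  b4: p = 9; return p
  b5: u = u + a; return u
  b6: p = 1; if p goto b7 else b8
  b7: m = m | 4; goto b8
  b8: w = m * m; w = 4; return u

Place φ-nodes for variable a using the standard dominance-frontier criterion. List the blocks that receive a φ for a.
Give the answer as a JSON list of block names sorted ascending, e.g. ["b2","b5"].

idom tree: b1←b0 b2←b1 b3←b0 b4←b3 b5←b2 b6←b3 b7←b0 b8←b0
Dom at joins:
  b7: preds {b0,b6}: {b0} ∩ {b0,b3,b6} = {b0}; idom=b0
  b8: preds {b6,b7}: {b0,b3,b6} ∩ {b0,b7} = {b0}; idom=b0

Frontier:
  join b7 pred b0: · stop@b0
  join b7 pred b6: b6→b3 stop@b0
  join b8 pred b6: b6→b3 stop@b0
  join b8 pred b7: b7 stop@b0
  DF(b0)=∅
  DF(b1)=∅
  DF(b2)=∅
  DF(b3)={b7,b8}
  DF(b4)=∅
  DF(b5)=∅
  DF(b6)={b7,b8}
  DF(b7)={b8}
  DF(b8)=∅

φ for a: defs {b0,b1,b3}
  DF⁺ = {b7,b8}

Answer: ["b7", "b8"]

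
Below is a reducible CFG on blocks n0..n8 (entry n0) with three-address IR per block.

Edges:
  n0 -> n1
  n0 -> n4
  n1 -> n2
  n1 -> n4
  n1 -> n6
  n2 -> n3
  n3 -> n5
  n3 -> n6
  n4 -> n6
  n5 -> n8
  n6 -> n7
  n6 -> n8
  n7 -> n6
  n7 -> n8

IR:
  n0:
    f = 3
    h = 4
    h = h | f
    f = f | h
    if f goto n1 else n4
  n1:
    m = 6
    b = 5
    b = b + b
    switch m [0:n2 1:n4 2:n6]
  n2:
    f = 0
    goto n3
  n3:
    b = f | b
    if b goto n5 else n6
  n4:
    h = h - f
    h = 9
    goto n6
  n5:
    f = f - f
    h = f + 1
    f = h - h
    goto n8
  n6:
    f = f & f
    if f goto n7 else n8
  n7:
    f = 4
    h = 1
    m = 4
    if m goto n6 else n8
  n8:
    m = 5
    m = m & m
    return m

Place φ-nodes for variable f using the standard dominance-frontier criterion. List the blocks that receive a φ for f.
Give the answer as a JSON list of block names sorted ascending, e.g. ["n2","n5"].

Answer: ["n6", "n8"]

Derivation:
idom tree: n1←n0 n2←n1 n3←n2 n4←n0 n5←n3 n6←n0 n7←n6 n8←n0
Join-block Dom:
  n4: preds {n0,n1}: {n0} ∩ {n0,n1} = {n0}; idom=n0
  n6: preds {n1,n3,n4,n7}: {n0,n1} ∩ {n0,n1,n2,n3} ∩ {n0,n4} ∩ {n0,n6,n7} = {n0}; idom=n0
  n8: preds {n5,n6,n7}: {n0,n1,n2,n3,n5} ∩ {n0,n6} ∩ {n0,n6,n7} = {n0}; idom=n0

DF walk-up:
  join n4 pred n0: · stop@n0
  join n4 pred n1: n1 stop@n0
  join n6 pred n1: n1 stop@n0
  join n6 pred n3: n3→n2→n1 stop@n0
  join n6 pred n4: n4 stop@n0
  join n6 pred n7: n7→n6 stop@n0
  join n8 pred n5: n5→n3→n2→n1 stop@n0
  join n8 pred n6: n6 stop@n0
  join n8 pred n7: n7→n6 stop@n0
  n0 → ∅
  n1 → {n4,n6,n8}
  n2 → {n6,n8}
  n3 → {n6,n8}
  n4 → {n6}
  n5 → {n8}
  n6 → {n6,n8}
  n7 → {n6,n8}
  n8 → ∅

φ for f: defs {n0,n2,n5,n6,n7}
  DF⁺ = {n6,n8}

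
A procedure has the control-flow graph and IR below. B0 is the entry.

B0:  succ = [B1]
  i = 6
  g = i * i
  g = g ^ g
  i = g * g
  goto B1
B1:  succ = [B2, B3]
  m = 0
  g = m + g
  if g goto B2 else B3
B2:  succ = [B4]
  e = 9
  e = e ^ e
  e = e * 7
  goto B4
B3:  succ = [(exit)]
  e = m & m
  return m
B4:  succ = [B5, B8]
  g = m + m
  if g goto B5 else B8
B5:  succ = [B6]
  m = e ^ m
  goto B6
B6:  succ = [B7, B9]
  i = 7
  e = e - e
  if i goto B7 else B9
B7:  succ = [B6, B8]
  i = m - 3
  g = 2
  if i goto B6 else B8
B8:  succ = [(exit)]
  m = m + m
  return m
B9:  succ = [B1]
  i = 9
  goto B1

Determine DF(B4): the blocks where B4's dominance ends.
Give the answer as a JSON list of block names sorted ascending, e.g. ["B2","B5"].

idom tree: B1←B0 B2←B1 B3←B1 B4←B2 B5←B4 B6←B5 B7←B6 B8←B4 B9←B6
Dom∩ at merges:
  B1: preds {B0,B9}: {B0} ∩ {B0,B1,B2,B4,B5,B6,B9} = {B0}; idom=B0
  B6: preds {B5,B7}: {B0,B1,B2,B4,B5} ∩ {B0,B1,B2,B4,B5,B6,B7} = {B0,B1,B2,B4,B5}; idom=B5
  B8: preds {B4,B7}: {B0,B1,B2,B4} ∩ {B0,B1,B2,B4,B5,B6,B7} = {B0,B1,B2,B4}; idom=B4

DF walk-up:
  B1←B0: walk · to B0
  B1←B9: walk B9→B6→B5→B4→B2→B1 to B0
  B6←B5: walk · to B5
  B6←B7: walk B7→B6 to B5
  B8←B4: walk · to B4
  B8←B7: walk B7→B6→B5 to B4
  B0: DF=∅
  B1: DF={B1}
  B2: DF={B1}
  B3: DF=∅
  B4: DF={B1}
  B5: DF={B1,B8}
  B6: DF={B1,B6,B8}
  B7: DF={B6,B8}
  B8: DF=∅
  B9: DF={B1}

DF(B4) = ["B1"]

Answer: ["B1"]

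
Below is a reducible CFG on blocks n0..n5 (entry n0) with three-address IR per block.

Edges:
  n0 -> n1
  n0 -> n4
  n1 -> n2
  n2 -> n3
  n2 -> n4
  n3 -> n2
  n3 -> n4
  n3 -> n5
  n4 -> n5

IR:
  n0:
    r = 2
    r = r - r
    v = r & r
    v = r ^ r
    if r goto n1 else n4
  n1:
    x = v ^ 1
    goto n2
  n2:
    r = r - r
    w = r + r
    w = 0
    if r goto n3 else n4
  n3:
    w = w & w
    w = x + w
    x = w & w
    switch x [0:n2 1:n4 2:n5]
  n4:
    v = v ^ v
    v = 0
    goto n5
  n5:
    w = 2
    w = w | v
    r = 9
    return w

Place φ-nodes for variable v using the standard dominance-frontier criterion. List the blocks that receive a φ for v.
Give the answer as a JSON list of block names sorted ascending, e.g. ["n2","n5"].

Answer: ["n5"]

Derivation:
idom tree: n1←n0 n2←n1 n3←n2 n4←n0 n5←n0
Dom∩ at merges:
  n2: preds {n1,n3}: {n0,n1} ∩ {n0,n1,n2,n3} = {n0,n1}; idom=n1
  n4: preds {n0,n2,n3}: {n0} ∩ {n0,n1,n2} ∩ {n0,n1,n2,n3} = {n0}; idom=n0
  n5: preds {n3,n4}: {n0,n1,n2,n3} ∩ {n0,n4} = {n0}; idom=n0

DF derivation:
  join n2 pred n1: · stop@n1
  join n2 pred n3: n3→n2 stop@n1
  join n4 pred n0: · stop@n0
  join n4 pred n2: n2→n1 stop@n0
  join n4 pred n3: n3→n2→n1 stop@n0
  join n5 pred n3: n3→n2→n1 stop@n0
  join n5 pred n4: n4 stop@n0
  n0 → ∅
  n1 → {n4,n5}
  n2 → {n2,n4,n5}
  n3 → {n2,n4,n5}
  n4 → {n5}
  n5 → ∅

φ for v: defs {n0,n4}
  DF⁺ = {n5}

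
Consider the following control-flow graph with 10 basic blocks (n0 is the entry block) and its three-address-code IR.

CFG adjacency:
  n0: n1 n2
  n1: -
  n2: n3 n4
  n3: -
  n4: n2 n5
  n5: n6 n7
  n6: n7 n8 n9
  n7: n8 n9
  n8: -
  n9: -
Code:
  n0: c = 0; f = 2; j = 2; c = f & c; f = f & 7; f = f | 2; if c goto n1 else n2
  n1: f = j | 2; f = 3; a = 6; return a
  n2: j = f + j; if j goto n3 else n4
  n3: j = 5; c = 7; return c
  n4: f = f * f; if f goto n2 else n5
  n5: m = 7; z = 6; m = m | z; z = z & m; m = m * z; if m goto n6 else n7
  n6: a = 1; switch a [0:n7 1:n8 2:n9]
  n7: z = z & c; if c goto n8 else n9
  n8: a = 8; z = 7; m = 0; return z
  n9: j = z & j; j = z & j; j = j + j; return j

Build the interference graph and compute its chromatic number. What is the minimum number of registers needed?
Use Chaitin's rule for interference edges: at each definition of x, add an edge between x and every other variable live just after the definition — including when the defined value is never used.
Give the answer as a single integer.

Answer: 4

Working:
def/use:
  n0: {c,f,j} / ∅
  n1: {a,f} / {j}
  n2: {j} / {f,j}
  n3: {c,j} / ∅
  n4: {f} / {f}
  n5: {m,z} / ∅
  n6: {a} / ∅
  n7: {z} / {c,z}
  n8: {a,m,z} / ∅
  n9: {j} / {j,z}

Backward fixpoint:
  n0: in=∅ out={c,f,j}
  n1: in={j} out=∅
  n2: in={c,f,j} out={c,f,j}
  n3: in=∅ out=∅
  n4: in={c,f,j} out={c,f,j}
  n5: in={c,j} out={c,j,z}
  n6: in={c,j,z} out={c,j,z}
  n7: in={c,j,z} out={j,z}
  n8: in=∅ out=∅
  n9: in={j,z} out=∅

Interference:
  a↔{c,j,z}
  c↔{a,f,j,m,z}
  f↔{c,j}
  j↔{a,c,f,m,z}
  m↔{c,j,z}
  z↔{a,c,j,m}

Colouring:
  clique {a,c,j,z} ⇒ need ≥ 4
  4-colouring: c0={c}  c1={j}  c2={f,z}  c3={a,m}
  χ = 4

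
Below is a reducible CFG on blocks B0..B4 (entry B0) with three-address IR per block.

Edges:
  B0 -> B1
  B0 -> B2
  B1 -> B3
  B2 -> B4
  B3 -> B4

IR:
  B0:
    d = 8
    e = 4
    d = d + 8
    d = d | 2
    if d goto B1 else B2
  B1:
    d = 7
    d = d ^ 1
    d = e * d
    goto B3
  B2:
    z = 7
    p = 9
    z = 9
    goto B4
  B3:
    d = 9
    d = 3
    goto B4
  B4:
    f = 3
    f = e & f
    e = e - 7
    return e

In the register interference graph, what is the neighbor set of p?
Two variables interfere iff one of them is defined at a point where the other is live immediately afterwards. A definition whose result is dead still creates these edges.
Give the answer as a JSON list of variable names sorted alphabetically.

Answer: ["e"]

Analysis:
def/use:
  B0 def {d,e} use ∅
  B1 def {d} use {e}
  B2 def {p,z} use ∅
  B3 def {d} use ∅
  B4 def {e,f} use {e}

Backward fixpoint:
  B0 li=∅ lo={e}
  B1 li={e} lo={e}
  B2 li={e} lo={e}
  B3 li={e} lo={e}
  B4 li={e} lo=∅

Interfere edges:
  d↔{e}
  e↔{d,f,p,z}
  f↔{e}
  p↔{e}
  z↔{e}

N(p) = ["e"]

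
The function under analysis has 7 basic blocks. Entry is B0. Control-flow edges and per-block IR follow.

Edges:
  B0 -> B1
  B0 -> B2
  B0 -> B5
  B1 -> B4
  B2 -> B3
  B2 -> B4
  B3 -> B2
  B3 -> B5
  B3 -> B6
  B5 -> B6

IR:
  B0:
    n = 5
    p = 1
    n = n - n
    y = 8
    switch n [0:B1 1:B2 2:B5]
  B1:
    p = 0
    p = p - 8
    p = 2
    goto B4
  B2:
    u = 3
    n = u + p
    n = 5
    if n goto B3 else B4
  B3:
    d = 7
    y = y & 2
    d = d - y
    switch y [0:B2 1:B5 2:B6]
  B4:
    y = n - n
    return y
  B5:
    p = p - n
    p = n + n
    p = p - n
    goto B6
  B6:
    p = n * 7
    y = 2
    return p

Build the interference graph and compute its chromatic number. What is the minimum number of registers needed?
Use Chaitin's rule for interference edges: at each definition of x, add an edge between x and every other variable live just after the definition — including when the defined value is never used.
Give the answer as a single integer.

Answer: 4

Analysis:
Per-block:
  B0: {n,p,y} / ∅
  B1: {p} / ∅
  B2: {n,u} / {p}
  B3: {d,y} / {y}
  B4: {y} / {n}
  B5: {p} / {n,p}
  B6: {p,y} / {n}

Liveness:
  live B0: ∅→{n,p,y}
  live B1: {n}→{n}
  live B2: {p,y}→{n,p,y}
  live B3: {n,p,y}→{n,p,y}
  live B4: {n}→∅
  live B5: {n,p}→{n}
  live B6: {n}→∅

Interference:
  d↔{n,p,y}
  n↔{d,p,y}
  p↔{d,n,u,y}
  u↔{p,y}
  y↔{d,n,p,u}

Colouring:
  {d,n,p,y} pairwise interfere (4-clique) ⇒ χ ≥ 4
  assign d→c2 n→c3 p→c0 u→c2 y→c1 — no edge inside a register ⇒ χ ≤ 4
  χ = 4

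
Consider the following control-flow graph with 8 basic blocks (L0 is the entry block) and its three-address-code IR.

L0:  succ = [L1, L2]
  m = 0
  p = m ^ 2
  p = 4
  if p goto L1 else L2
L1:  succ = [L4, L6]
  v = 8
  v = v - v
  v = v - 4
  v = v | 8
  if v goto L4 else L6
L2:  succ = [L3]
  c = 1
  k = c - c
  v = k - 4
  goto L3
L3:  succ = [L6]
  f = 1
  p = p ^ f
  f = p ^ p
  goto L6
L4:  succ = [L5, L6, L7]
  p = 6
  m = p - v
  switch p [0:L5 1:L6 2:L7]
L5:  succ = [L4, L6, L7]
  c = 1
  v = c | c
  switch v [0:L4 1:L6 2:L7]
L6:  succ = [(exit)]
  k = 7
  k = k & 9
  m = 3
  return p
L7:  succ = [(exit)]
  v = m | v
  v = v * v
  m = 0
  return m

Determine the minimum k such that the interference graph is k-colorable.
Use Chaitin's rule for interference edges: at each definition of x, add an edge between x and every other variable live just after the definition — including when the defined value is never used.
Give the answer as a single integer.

Answer: 3

Derivation:
Block summaries:
  L0: {m,p} / ∅
  L1: {v} / ∅
  L2: {c,k,v} / ∅
  L3: {f,p} / {p}
  L4: {m,p} / {v}
  L5: {c,v} / ∅
  L6: {k,m} / {p}
  L7: {m,v} / {m,v}

Live sets:
  live L0: ∅→{p}
  live L1: {p}→{p,v}
  live L2: {p}→{p}
  live L3: {p}→{p}
  live L4: {v}→{m,p,v}
  live L5: {m,p}→{m,p,v}
  live L6: {p}→∅
  live L7: {m,v}→∅

Interference:
  c — {m,p}
  f — {p}
  k — {p}
  m — {c,p,v}
  p — {c,f,k,m,v}
  v — {m,p}

Chromatic number:
  clique {c,m,p} ⇒ need ≥ 3
  3-colouring: R0={p}  R1={f,k,m}  R2={c,v}
  χ = 3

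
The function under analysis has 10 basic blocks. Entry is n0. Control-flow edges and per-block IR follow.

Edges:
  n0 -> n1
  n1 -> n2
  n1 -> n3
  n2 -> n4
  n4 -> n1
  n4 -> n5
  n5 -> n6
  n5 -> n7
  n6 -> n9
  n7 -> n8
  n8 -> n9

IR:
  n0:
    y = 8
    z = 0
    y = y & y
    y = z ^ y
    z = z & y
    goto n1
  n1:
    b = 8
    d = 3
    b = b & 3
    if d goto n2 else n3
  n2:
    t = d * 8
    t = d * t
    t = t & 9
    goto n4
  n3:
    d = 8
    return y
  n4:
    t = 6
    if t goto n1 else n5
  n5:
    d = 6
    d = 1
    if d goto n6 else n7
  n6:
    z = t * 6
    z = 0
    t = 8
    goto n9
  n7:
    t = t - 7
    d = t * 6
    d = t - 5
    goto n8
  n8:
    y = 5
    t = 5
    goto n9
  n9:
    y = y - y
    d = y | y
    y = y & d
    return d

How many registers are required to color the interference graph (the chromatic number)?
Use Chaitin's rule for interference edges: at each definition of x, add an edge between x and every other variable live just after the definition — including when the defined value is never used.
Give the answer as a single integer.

Answer: 3

Working:
def/use:
  n0: def={y,z} ue=∅
  n1: def={b,d} ue=∅
  n2: def={t} ue={d}
  n3: def={d} ue={y}
  n4: def={t} ue=∅
  n5: def={d} ue=∅
  n6: def={t,z} ue={t}
  n7: def={d,t} ue={t}
  n8: def={t,y} ue=∅
  n9: def={d,y} ue={y}

Live sets:
  n0 li=∅ lo={y}
  n1 li={y} lo={d,y}
  n2 li={d,y} lo={y}
  n3 li={y} lo=∅
  n4 li={y} lo={t,y}
  n5 li={t,y} lo={t,y}
  n6 li={t,y} lo={y}
  n7 li={t} lo=∅
  n8 li=∅ lo={y}
  n9 li={y} lo=∅

Conflict graph:
  b — {d,y}
  d — {b,t,y}
  t — {d,y}
  y — {b,d,t,z}
  z — {y}

Colouring:
  lower bound: {b,d,y} mutually conflict ⇒ χ ≥ 3
  assign b→r2 d→r1 t→r2 y→r0 z→r1 — no edge inside a register ⇒ χ ≤ 3
  χ = 3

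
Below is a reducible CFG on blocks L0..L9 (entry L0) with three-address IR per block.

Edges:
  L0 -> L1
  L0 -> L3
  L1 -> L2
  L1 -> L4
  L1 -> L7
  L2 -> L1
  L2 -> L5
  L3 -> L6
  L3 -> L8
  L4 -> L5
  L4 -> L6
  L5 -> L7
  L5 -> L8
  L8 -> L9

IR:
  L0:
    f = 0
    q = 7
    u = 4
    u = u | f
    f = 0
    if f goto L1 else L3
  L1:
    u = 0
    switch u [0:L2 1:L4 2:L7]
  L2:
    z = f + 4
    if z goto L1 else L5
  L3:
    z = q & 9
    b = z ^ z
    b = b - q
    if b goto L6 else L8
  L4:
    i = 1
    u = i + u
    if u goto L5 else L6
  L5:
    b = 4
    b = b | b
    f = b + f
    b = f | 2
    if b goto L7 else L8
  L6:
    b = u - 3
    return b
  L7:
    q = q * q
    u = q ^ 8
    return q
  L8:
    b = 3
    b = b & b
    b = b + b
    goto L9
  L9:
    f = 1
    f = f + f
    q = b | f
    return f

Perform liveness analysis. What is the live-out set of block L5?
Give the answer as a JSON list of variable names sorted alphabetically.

Block summaries:
  L0: def={f,q,u} ue=∅
  L1: def={u} ue=∅
  L2: def={z} ue={f}
  L3: def={b,z} ue={q}
  L4: def={i,u} ue={u}
  L5: def={b,f} ue={f}
  L6: def={b} ue={u}
  L7: def={q,u} ue={q}
  L8: def={b} ue=∅
  L9: def={f,q} ue={b}

Live sets:
  L0 li=∅ lo={f,q,u}
  L1 li={f,q} lo={f,q,u}
  L2 li={f,q} lo={f,q}
  L3 li={q,u} lo={u}
  L4 li={f,q,u} lo={f,q,u}
  L5 li={f,q} lo={q}
  L6 li={u} lo=∅
  L7 li={q} lo=∅
  L8 li=∅ lo={b}
  L9 li={b} lo=∅

live-out(L5) = ["q"]

Answer: ["q"]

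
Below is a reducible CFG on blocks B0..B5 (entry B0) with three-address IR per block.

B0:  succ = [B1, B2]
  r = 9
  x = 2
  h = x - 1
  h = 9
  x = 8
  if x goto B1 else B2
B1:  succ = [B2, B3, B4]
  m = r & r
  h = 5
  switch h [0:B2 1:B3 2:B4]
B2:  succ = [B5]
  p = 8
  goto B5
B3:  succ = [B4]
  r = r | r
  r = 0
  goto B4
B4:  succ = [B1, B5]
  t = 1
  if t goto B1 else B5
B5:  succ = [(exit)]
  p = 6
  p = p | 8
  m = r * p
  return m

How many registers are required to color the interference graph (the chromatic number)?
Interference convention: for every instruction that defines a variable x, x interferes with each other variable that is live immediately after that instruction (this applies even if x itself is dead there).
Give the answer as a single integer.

Answer: 2

Analysis:
Per-block:
  B0 def {h,r,x} use ∅
  B1 def {h,m} use {r}
  B2 def {p} use ∅
  B3 def {r} use {r}
  B4 def {t} use ∅
  B5 def {m,p} use {r}

Live sets:
  B0: in=∅ out={r}
  B1: in={r} out={r}
  B2: in={r} out={r}
  B3: in={r} out={r}
  B4: in={r} out={r}
  B5: in={r} out=∅

Interfere edges:
  h↔{r}
  m↔{r}
  p↔{r}
  r↔{h,m,p,t,x}
  t↔{r}
  x↔{r}

Colouring:
  {h,r} pairwise interfere (2-clique) ⇒ χ ≥ 2
  assign h→r1 m→r1 p→r1 r→r0 t→r1 x→r1 — no edge inside a register ⇒ χ ≤ 2
  χ = 2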